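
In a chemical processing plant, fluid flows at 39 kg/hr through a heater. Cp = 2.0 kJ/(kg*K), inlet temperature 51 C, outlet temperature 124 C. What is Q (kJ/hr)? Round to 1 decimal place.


Q = m_dot * Cp * (T2 - T1)
Q = 39 * 2.0 * (124 - 51)
Q = 39 * 2.0 * 73
Q = 5694.0 kJ/hr


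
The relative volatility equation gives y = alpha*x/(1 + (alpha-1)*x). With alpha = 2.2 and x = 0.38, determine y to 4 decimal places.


y = alpha*x / (1 + (alpha-1)*x)
y = 2.2*0.38 / (1 + (2.2-1)*0.38)
y = 0.836 / (1 + 0.456)
y = 0.836 / 1.456
y = 0.5742


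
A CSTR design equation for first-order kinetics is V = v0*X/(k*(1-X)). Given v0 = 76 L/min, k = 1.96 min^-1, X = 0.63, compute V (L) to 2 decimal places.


V = v0 * X / (k * (1 - X))
V = 76 * 0.63 / (1.96 * (1 - 0.63))
V = 47.88 / (1.96 * 0.37)
V = 47.88 / 0.7252
V = 66.02 L


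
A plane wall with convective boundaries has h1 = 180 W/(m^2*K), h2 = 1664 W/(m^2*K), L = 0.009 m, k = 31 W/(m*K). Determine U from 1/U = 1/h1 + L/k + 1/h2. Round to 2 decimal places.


1/U = 1/h1 + L/k + 1/h2
1/U = 1/180 + 0.009/31 + 1/1664
1/U = 0.0055555556 + 0.0002903226 + 0.0006009615
1/U = 0.0064468397
U = 155.11 W/(m^2*K)


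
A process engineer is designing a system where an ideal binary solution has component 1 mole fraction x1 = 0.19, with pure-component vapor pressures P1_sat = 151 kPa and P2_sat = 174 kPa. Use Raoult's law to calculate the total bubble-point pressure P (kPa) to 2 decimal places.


P = x1*P1_sat + x2*P2_sat
x2 = 1 - x1 = 1 - 0.19 = 0.81
P = 0.19*151 + 0.81*174
P = 28.69 + 140.94
P = 169.63 kPa


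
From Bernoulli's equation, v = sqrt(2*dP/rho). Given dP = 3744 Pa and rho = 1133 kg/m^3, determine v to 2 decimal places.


v = sqrt(2*dP/rho)
v = sqrt(2*3744/1133)
v = sqrt(6.609003)
v = 2.57 m/s


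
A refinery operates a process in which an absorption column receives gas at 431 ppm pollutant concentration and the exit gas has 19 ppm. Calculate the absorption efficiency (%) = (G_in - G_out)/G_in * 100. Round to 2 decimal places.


Efficiency = (G_in - G_out) / G_in * 100%
Efficiency = (431 - 19) / 431 * 100
Efficiency = 412 / 431 * 100
Efficiency = 95.59%


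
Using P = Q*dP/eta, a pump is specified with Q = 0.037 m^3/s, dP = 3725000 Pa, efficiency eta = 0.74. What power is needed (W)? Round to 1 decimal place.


P = Q * dP / eta
P = 0.037 * 3725000 / 0.74
P = 137825.0 / 0.74
P = 186250.0 W


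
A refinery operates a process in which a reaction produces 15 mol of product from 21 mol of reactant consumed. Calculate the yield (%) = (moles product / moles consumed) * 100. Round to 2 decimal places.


Yield = (moles product / moles consumed) * 100%
Yield = (15 / 21) * 100
Yield = 0.7143 * 100
Yield = 71.43%


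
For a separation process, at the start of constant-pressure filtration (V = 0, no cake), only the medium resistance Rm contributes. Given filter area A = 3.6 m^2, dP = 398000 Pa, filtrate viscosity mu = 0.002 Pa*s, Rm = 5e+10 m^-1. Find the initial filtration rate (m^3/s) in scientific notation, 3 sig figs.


rate = A * dP / (mu * Rm)
rate = 3.6 * 398000 / (0.002 * 5e+10)
rate = 1432800.0 / 1.000e+08
rate = 1.43e-02 m^3/s


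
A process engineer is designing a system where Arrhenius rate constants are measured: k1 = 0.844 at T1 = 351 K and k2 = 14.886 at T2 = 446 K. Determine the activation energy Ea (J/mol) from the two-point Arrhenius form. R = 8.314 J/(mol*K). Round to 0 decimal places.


Ea = R * ln(k2/k1) / (1/T1 - 1/T2)
ln(k2/k1) = ln(14.886/0.844) = 2.870024
1/T1 - 1/T2 = 1/351 - 1/446 = 0.000606850383
Ea = 8.314 * 2.870024 / 0.000606850383
Ea = 39320 J/mol


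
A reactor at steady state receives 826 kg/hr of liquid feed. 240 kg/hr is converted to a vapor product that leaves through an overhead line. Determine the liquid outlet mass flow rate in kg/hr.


Steady-state mass balance on the main outlet: F_out = F_in - F_removed
F_out = 826 - 240
F_out = 586 kg/hr


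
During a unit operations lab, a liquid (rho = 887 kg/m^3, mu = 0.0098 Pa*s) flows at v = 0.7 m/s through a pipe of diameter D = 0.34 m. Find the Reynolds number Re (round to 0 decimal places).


Re = rho * v * D / mu
Re = 887 * 0.7 * 0.34 / 0.0098
Re = 211.106 / 0.0098
Re = 21541


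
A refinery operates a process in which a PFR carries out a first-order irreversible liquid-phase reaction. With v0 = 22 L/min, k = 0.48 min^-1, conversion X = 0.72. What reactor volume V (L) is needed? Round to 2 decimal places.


V = (v0/k) * ln(1/(1-X))
V = (22/0.48) * ln(1/(1-0.72))
V = 45.833333 * ln(3.571429)
V = 45.833333 * 1.272966
V = 58.34 L


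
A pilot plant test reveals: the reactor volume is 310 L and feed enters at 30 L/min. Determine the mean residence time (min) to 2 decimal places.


tau = V / v0
tau = 310 / 30
tau = 10.33 min


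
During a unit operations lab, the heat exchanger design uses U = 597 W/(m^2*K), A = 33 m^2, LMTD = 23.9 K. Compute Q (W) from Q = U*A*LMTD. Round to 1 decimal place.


Q = U * A * LMTD
Q = 597 * 33 * 23.9
Q = 470853.9 W


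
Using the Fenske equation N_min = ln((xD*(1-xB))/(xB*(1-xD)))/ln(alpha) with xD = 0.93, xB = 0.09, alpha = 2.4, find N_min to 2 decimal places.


N_min = ln((xD*(1-xB))/(xB*(1-xD))) / ln(alpha)
Numerator inside ln: 0.8463 / 0.0063 = 134.333333
ln(134.333333) = 4.900324
ln(alpha) = ln(2.4) = 0.875469
N_min = 4.900324 / 0.875469 = 5.60


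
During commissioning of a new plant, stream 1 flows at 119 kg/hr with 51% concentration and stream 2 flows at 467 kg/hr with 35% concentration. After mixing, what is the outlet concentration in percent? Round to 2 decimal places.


Mass balance on solute: F1*x1 + F2*x2 = F3*x3
F3 = F1 + F2 = 119 + 467 = 586 kg/hr
x3 = (F1*x1 + F2*x2)/F3
x3 = (119*0.51 + 467*0.35) / 586
x3 = 38.25%


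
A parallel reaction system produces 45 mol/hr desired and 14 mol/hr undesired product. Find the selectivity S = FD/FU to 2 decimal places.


S = desired product rate / undesired product rate
S = 45 / 14
S = 3.21


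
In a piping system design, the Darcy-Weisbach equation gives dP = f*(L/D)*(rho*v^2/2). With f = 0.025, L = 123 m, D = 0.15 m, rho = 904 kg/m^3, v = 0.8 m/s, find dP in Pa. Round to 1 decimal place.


dP = f * (L/D) * (rho*v^2/2)
dP = 0.025 * (123/0.15) * (904*0.8^2/2)
L/D = 820.0
rho*v^2/2 = 904*0.64/2 = 289.28
dP = 0.025 * 820.0 * 289.28
dP = 5930.2 Pa


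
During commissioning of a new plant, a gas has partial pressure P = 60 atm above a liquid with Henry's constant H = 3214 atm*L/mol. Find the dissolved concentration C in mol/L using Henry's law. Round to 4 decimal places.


C = P / H
C = 60 / 3214
C = 0.0187 mol/L


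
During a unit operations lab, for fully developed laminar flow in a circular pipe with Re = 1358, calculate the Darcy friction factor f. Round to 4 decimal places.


f = 64 / Re
f = 64 / 1358
f = 0.0471


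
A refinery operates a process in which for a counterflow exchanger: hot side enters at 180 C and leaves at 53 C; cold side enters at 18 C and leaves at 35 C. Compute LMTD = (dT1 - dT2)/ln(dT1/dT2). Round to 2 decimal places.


dT1 = Th_in - Tc_out = 180 - 35 = 145
dT2 = Th_out - Tc_in = 53 - 18 = 35
LMTD = (dT1 - dT2) / ln(dT1/dT2)
LMTD = (145 - 35) / ln(145/35)
LMTD = 77.39 K


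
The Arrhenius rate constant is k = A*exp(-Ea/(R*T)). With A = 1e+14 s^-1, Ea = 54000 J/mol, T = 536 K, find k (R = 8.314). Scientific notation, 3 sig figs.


k = A * exp(-Ea/(R*T))
k = 1e+14 * exp(-54000 / (8.314 * 536))
k = 1e+14 * exp(-12.117665)
k = 5.46e+08


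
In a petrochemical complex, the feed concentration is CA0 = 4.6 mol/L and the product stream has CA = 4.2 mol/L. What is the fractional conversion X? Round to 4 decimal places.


X = (CA0 - CA) / CA0
X = (4.6 - 4.2) / 4.6
X = 0.4 / 4.6
X = 0.0870


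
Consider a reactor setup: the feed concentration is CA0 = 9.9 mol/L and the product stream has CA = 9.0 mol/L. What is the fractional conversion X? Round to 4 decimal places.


X = (CA0 - CA) / CA0
X = (9.9 - 9.0) / 9.9
X = 0.9 / 9.9
X = 0.0909


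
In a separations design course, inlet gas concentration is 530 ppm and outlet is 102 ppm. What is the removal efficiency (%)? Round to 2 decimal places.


Efficiency = (G_in - G_out) / G_in * 100%
Efficiency = (530 - 102) / 530 * 100
Efficiency = 428 / 530 * 100
Efficiency = 80.75%


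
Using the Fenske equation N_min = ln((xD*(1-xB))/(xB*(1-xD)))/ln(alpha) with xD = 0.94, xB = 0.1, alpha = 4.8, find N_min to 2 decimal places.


N_min = ln((xD*(1-xB))/(xB*(1-xD))) / ln(alpha)
Numerator inside ln: 0.846 / 0.006 = 141.0
ln(141.0) = 4.94876
ln(alpha) = ln(4.8) = 1.568616
N_min = 4.94876 / 1.568616 = 3.15


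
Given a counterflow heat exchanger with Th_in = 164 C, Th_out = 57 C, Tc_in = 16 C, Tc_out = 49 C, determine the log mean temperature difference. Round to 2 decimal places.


dT1 = Th_in - Tc_out = 164 - 49 = 115
dT2 = Th_out - Tc_in = 57 - 16 = 41
LMTD = (dT1 - dT2) / ln(dT1/dT2)
LMTD = (115 - 41) / ln(115/41)
LMTD = 71.75 K


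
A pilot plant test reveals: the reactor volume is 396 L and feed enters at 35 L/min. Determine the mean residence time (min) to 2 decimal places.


tau = V / v0
tau = 396 / 35
tau = 11.31 min


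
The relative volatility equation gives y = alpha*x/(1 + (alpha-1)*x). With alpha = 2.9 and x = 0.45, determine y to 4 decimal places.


y = alpha*x / (1 + (alpha-1)*x)
y = 2.9*0.45 / (1 + (2.9-1)*0.45)
y = 1.305 / (1 + 0.855)
y = 1.305 / 1.855
y = 0.7035


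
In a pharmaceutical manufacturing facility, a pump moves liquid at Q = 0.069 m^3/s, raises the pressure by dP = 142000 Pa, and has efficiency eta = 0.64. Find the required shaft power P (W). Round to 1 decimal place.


P = Q * dP / eta
P = 0.069 * 142000 / 0.64
P = 9798.0 / 0.64
P = 15309.4 W


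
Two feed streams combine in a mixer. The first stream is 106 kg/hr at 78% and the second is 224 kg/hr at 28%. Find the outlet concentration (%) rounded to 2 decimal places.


Mass balance on solute: F1*x1 + F2*x2 = F3*x3
F3 = F1 + F2 = 106 + 224 = 330 kg/hr
x3 = (F1*x1 + F2*x2)/F3
x3 = (106*0.78 + 224*0.28) / 330
x3 = 44.06%


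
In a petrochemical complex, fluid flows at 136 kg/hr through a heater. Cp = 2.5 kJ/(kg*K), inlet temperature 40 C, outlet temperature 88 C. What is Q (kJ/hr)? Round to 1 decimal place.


Q = m_dot * Cp * (T2 - T1)
Q = 136 * 2.5 * (88 - 40)
Q = 136 * 2.5 * 48
Q = 16320.0 kJ/hr


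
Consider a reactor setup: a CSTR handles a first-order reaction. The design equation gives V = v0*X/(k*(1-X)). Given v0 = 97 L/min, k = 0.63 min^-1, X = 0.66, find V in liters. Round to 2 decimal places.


V = v0 * X / (k * (1 - X))
V = 97 * 0.66 / (0.63 * (1 - 0.66))
V = 64.02 / (0.63 * 0.34)
V = 64.02 / 0.2142
V = 298.88 L


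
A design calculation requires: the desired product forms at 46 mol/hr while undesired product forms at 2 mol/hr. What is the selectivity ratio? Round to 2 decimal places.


S = desired product rate / undesired product rate
S = 46 / 2
S = 23.00


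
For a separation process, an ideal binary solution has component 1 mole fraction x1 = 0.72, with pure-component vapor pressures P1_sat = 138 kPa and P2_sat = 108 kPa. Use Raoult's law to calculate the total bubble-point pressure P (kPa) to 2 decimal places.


P = x1*P1_sat + x2*P2_sat
x2 = 1 - x1 = 1 - 0.72 = 0.28
P = 0.72*138 + 0.28*108
P = 99.36 + 30.24
P = 129.60 kPa


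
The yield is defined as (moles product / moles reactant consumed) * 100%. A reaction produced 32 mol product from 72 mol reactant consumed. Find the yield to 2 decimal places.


Yield = (moles product / moles consumed) * 100%
Yield = (32 / 72) * 100
Yield = 0.4444 * 100
Yield = 44.44%


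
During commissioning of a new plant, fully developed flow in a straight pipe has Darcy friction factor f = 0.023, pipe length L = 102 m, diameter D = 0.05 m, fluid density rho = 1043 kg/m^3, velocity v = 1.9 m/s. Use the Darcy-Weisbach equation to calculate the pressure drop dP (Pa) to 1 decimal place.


dP = f * (L/D) * (rho*v^2/2)
dP = 0.023 * (102/0.05) * (1043*1.9^2/2)
L/D = 2040.0
rho*v^2/2 = 1043*3.61/2 = 1882.615
dP = 0.023 * 2040.0 * 1882.615
dP = 88332.3 Pa


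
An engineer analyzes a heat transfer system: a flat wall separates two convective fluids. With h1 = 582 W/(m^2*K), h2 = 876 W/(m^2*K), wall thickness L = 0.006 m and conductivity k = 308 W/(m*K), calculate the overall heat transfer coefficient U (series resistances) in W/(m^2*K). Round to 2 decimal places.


1/U = 1/h1 + L/k + 1/h2
1/U = 1/582 + 0.006/308 + 1/876
1/U = 0.0017182131 + 1.94805e-05 + 0.0011415525
1/U = 0.0028792461
U = 347.31 W/(m^2*K)


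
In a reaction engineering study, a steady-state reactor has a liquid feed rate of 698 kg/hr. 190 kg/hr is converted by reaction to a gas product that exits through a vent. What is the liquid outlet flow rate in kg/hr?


Steady-state mass balance on the main outlet: F_out = F_in - F_removed
F_out = 698 - 190
F_out = 508 kg/hr


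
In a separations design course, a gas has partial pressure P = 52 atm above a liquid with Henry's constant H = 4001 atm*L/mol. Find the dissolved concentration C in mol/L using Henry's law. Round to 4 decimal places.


C = P / H
C = 52 / 4001
C = 0.0130 mol/L


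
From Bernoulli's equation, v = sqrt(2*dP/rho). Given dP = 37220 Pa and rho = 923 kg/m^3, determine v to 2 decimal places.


v = sqrt(2*dP/rho)
v = sqrt(2*37220/923)
v = sqrt(80.650054)
v = 8.98 m/s


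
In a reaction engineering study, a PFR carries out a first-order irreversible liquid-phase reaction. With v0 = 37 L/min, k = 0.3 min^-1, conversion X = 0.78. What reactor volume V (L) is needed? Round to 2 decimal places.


V = (v0/k) * ln(1/(1-X))
V = (37/0.3) * ln(1/(1-0.78))
V = 123.333333 * ln(4.545455)
V = 123.333333 * 1.514128
V = 186.74 L


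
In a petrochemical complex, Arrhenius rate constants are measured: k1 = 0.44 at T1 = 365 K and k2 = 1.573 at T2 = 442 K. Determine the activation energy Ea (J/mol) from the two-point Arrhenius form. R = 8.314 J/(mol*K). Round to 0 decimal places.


Ea = R * ln(k2/k1) / (1/T1 - 1/T2)
ln(k2/k1) = ln(1.573/0.44) = 1.2739652
1/T1 - 1/T2 = 1/365 - 1/442 = 0.000477282588
Ea = 8.314 * 1.2739652 / 0.000477282588
Ea = 22192 J/mol


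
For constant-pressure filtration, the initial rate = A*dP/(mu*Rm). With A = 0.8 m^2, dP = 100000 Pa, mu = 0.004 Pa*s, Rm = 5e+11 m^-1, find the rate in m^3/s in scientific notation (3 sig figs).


rate = A * dP / (mu * Rm)
rate = 0.8 * 100000 / (0.004 * 5e+11)
rate = 80000.0 / 2.000e+09
rate = 4.00e-05 m^3/s


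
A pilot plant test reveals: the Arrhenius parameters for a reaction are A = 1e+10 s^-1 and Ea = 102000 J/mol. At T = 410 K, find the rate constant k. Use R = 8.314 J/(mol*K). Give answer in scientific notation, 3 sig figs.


k = A * exp(-Ea/(R*T))
k = 1e+10 * exp(-102000 / (8.314 * 410))
k = 1e+10 * exp(-29.92308)
k = 1.01e-03


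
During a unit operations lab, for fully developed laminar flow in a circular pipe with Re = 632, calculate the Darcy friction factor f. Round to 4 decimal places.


f = 64 / Re
f = 64 / 632
f = 0.1013


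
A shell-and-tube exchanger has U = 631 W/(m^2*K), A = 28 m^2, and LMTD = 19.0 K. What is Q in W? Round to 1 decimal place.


Q = U * A * LMTD
Q = 631 * 28 * 19.0
Q = 335692.0 W


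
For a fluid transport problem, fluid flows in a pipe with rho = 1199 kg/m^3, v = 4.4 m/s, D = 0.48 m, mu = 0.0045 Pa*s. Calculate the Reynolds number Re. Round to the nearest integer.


Re = rho * v * D / mu
Re = 1199 * 4.4 * 0.48 / 0.0045
Re = 2532.288 / 0.0045
Re = 562731


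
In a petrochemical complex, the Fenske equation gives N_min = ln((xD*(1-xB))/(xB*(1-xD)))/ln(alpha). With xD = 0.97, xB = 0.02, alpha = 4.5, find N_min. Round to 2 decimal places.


N_min = ln((xD*(1-xB))/(xB*(1-xD))) / ln(alpha)
Numerator inside ln: 0.9506 / 0.0006 = 1584.333333
ln(1584.333333) = 7.367919
ln(alpha) = ln(4.5) = 1.504077
N_min = 7.367919 / 1.504077 = 4.90


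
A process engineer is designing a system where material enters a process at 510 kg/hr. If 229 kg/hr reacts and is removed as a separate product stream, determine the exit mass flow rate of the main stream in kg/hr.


Steady-state mass balance on the main outlet: F_out = F_in - F_removed
F_out = 510 - 229
F_out = 281 kg/hr


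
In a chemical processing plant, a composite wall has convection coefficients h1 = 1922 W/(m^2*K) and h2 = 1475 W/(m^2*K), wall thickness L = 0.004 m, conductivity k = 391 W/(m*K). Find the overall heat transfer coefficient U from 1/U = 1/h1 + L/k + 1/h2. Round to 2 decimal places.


1/U = 1/h1 + L/k + 1/h2
1/U = 1/1922 + 0.004/391 + 1/1475
1/U = 0.0005202914 + 1.02302e-05 + 0.0006779661
1/U = 0.0012084877
U = 827.48 W/(m^2*K)


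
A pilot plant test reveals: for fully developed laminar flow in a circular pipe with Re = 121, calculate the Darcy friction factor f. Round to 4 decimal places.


f = 64 / Re
f = 64 / 121
f = 0.5289


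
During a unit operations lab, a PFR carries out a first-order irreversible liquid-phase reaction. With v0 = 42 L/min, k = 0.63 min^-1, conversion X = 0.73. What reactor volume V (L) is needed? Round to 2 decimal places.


V = (v0/k) * ln(1/(1-X))
V = (42/0.63) * ln(1/(1-0.73))
V = 66.666667 * ln(3.703704)
V = 66.666667 * 1.309333
V = 87.29 L


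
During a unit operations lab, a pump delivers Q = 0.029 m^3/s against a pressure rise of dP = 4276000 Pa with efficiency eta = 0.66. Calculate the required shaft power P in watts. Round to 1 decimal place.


P = Q * dP / eta
P = 0.029 * 4276000 / 0.66
P = 124004.0 / 0.66
P = 187884.8 W


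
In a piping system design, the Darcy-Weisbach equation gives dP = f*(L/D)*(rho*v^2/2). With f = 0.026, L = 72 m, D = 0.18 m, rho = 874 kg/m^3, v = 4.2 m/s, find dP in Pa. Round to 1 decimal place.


dP = f * (L/D) * (rho*v^2/2)
dP = 0.026 * (72/0.18) * (874*4.2^2/2)
L/D = 400.0
rho*v^2/2 = 874*17.64/2 = 7708.68
dP = 0.026 * 400.0 * 7708.68
dP = 80170.3 Pa


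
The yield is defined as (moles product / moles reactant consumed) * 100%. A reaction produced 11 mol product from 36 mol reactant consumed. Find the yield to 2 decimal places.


Yield = (moles product / moles consumed) * 100%
Yield = (11 / 36) * 100
Yield = 0.3056 * 100
Yield = 30.56%


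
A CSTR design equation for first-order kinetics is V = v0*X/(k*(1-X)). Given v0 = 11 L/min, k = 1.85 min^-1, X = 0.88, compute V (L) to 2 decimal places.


V = v0 * X / (k * (1 - X))
V = 11 * 0.88 / (1.85 * (1 - 0.88))
V = 9.68 / (1.85 * 0.12)
V = 9.68 / 0.222
V = 43.60 L


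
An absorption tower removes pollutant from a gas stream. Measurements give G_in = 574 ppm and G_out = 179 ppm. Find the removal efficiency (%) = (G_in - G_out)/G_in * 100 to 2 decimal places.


Efficiency = (G_in - G_out) / G_in * 100%
Efficiency = (574 - 179) / 574 * 100
Efficiency = 395 / 574 * 100
Efficiency = 68.82%


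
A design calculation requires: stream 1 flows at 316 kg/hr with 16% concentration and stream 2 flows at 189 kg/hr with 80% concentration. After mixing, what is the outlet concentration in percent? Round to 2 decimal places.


Mass balance on solute: F1*x1 + F2*x2 = F3*x3
F3 = F1 + F2 = 316 + 189 = 505 kg/hr
x3 = (F1*x1 + F2*x2)/F3
x3 = (316*0.16 + 189*0.8) / 505
x3 = 39.95%


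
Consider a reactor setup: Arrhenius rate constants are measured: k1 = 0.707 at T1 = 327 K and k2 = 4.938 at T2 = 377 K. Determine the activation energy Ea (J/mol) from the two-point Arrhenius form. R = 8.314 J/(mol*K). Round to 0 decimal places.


Ea = R * ln(k2/k1) / (1/T1 - 1/T2)
ln(k2/k1) = ln(4.938/0.707) = 1.943685
1/T1 - 1/T2 = 1/327 - 1/377 = 0.000405584082
Ea = 8.314 * 1.943685 / 0.000405584082
Ea = 39843 J/mol


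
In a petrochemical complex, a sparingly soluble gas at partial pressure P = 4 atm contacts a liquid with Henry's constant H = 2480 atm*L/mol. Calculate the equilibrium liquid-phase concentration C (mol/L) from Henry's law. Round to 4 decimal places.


C = P / H
C = 4 / 2480
C = 0.0016 mol/L


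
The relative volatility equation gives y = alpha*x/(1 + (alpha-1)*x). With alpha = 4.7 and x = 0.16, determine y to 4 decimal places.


y = alpha*x / (1 + (alpha-1)*x)
y = 4.7*0.16 / (1 + (4.7-1)*0.16)
y = 0.752 / (1 + 0.592)
y = 0.752 / 1.592
y = 0.4724


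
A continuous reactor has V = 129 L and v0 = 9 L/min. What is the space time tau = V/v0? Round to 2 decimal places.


tau = V / v0
tau = 129 / 9
tau = 14.33 min


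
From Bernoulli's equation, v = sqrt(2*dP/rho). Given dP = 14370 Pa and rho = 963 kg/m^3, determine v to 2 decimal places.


v = sqrt(2*dP/rho)
v = sqrt(2*14370/963)
v = sqrt(29.844237)
v = 5.46 m/s


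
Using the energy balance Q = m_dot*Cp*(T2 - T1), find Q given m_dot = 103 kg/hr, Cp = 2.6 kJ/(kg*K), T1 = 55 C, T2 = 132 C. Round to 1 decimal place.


Q = m_dot * Cp * (T2 - T1)
Q = 103 * 2.6 * (132 - 55)
Q = 103 * 2.6 * 77
Q = 20620.6 kJ/hr


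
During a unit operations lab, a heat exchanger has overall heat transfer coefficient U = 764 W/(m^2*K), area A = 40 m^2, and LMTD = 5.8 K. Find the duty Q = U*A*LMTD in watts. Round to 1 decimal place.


Q = U * A * LMTD
Q = 764 * 40 * 5.8
Q = 177248.0 W


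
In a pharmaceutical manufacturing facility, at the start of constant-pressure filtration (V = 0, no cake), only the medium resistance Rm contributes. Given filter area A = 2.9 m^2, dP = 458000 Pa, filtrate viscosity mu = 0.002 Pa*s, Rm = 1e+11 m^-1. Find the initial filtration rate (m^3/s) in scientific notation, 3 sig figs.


rate = A * dP / (mu * Rm)
rate = 2.9 * 458000 / (0.002 * 1e+11)
rate = 1328200.0 / 2.000e+08
rate = 6.64e-03 m^3/s


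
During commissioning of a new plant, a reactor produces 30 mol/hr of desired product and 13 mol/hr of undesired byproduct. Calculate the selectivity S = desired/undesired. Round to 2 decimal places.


S = desired product rate / undesired product rate
S = 30 / 13
S = 2.31


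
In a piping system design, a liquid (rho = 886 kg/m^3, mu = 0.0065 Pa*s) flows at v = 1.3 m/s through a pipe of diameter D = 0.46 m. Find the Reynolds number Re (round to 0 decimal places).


Re = rho * v * D / mu
Re = 886 * 1.3 * 0.46 / 0.0065
Re = 529.828 / 0.0065
Re = 81512


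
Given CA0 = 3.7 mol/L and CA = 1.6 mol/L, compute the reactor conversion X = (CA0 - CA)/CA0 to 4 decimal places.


X = (CA0 - CA) / CA0
X = (3.7 - 1.6) / 3.7
X = 2.1 / 3.7
X = 0.5676


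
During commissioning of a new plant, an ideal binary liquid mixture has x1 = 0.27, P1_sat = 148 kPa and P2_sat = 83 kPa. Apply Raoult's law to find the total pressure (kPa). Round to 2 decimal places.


P = x1*P1_sat + x2*P2_sat
x2 = 1 - x1 = 1 - 0.27 = 0.73
P = 0.27*148 + 0.73*83
P = 39.96 + 60.59
P = 100.55 kPa


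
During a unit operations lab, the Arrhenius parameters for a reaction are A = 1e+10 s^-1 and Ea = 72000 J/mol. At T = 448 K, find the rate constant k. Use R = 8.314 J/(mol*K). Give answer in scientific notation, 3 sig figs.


k = A * exp(-Ea/(R*T))
k = 1e+10 * exp(-72000 / (8.314 * 448))
k = 1e+10 * exp(-19.330561)
k = 4.03e+01


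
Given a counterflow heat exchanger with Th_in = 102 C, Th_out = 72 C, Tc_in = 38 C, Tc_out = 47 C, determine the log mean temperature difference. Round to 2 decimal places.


dT1 = Th_in - Tc_out = 102 - 47 = 55
dT2 = Th_out - Tc_in = 72 - 38 = 34
LMTD = (dT1 - dT2) / ln(dT1/dT2)
LMTD = (55 - 34) / ln(55/34)
LMTD = 43.66 K


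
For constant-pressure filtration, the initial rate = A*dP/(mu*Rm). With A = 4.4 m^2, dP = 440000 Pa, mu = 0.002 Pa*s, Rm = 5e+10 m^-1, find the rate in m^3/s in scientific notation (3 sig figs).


rate = A * dP / (mu * Rm)
rate = 4.4 * 440000 / (0.002 * 5e+10)
rate = 1936000.0 / 1.000e+08
rate = 1.94e-02 m^3/s


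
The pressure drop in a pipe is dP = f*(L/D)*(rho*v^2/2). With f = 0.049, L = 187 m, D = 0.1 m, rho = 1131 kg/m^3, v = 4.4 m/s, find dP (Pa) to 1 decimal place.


dP = f * (L/D) * (rho*v^2/2)
dP = 0.049 * (187/0.1) * (1131*4.4^2/2)
L/D = 1870.0
rho*v^2/2 = 1131*19.36/2 = 10948.08
dP = 0.049 * 1870.0 * 10948.08
dP = 1003172.6 Pa


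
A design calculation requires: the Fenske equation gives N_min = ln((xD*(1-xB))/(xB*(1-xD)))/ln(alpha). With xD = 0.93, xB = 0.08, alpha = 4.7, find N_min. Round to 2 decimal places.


N_min = ln((xD*(1-xB))/(xB*(1-xD))) / ln(alpha)
Numerator inside ln: 0.8556 / 0.0056 = 152.785714
ln(152.785714) = 5.029036
ln(alpha) = ln(4.7) = 1.547563
N_min = 5.029036 / 1.547563 = 3.25


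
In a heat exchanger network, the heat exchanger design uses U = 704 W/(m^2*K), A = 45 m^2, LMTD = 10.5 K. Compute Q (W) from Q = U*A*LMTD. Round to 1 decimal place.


Q = U * A * LMTD
Q = 704 * 45 * 10.5
Q = 332640.0 W


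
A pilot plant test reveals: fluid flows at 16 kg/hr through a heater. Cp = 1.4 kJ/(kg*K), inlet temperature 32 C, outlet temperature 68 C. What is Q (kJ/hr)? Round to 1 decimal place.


Q = m_dot * Cp * (T2 - T1)
Q = 16 * 1.4 * (68 - 32)
Q = 16 * 1.4 * 36
Q = 806.4 kJ/hr


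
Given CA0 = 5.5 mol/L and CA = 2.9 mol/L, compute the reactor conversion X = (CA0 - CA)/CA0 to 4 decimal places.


X = (CA0 - CA) / CA0
X = (5.5 - 2.9) / 5.5
X = 2.6 / 5.5
X = 0.4727


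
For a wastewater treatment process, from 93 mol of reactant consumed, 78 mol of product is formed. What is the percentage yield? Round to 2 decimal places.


Yield = (moles product / moles consumed) * 100%
Yield = (78 / 93) * 100
Yield = 0.8387 * 100
Yield = 83.87%


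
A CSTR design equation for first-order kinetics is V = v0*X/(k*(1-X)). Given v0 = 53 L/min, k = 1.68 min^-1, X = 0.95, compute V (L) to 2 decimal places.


V = v0 * X / (k * (1 - X))
V = 53 * 0.95 / (1.68 * (1 - 0.95))
V = 50.35 / (1.68 * 0.05)
V = 50.35 / 0.084
V = 599.40 L


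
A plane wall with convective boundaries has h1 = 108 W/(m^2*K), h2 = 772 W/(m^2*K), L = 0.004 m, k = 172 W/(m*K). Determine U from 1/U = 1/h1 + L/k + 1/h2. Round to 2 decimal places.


1/U = 1/h1 + L/k + 1/h2
1/U = 1/108 + 0.004/172 + 1/772
1/U = 0.0092592593 + 2.32558e-05 + 0.0012953368
1/U = 0.0105778519
U = 94.54 W/(m^2*K)


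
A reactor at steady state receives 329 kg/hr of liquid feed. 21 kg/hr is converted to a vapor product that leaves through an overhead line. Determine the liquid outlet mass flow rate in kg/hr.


Steady-state mass balance on the main outlet: F_out = F_in - F_removed
F_out = 329 - 21
F_out = 308 kg/hr


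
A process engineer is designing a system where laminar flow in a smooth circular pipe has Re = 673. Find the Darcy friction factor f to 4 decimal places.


f = 64 / Re
f = 64 / 673
f = 0.0951


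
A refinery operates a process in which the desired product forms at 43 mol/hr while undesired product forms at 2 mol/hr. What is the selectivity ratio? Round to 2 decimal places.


S = desired product rate / undesired product rate
S = 43 / 2
S = 21.50


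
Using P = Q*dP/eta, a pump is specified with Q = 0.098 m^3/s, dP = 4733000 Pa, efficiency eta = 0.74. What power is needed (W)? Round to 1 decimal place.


P = Q * dP / eta
P = 0.098 * 4733000 / 0.74
P = 463834.0 / 0.74
P = 626802.7 W


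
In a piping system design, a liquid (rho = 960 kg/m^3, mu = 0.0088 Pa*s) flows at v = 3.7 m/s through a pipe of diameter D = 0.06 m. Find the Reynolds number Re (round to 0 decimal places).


Re = rho * v * D / mu
Re = 960 * 3.7 * 0.06 / 0.0088
Re = 213.12 / 0.0088
Re = 24218


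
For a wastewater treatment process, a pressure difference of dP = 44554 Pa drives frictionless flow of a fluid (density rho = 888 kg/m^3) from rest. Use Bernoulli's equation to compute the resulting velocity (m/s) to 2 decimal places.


v = sqrt(2*dP/rho)
v = sqrt(2*44554/888)
v = sqrt(100.346847)
v = 10.02 m/s


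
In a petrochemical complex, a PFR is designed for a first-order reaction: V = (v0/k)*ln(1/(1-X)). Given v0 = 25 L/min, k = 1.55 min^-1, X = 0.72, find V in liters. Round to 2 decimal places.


V = (v0/k) * ln(1/(1-X))
V = (25/1.55) * ln(1/(1-0.72))
V = 16.129032 * ln(3.571429)
V = 16.129032 * 1.272966
V = 20.53 L


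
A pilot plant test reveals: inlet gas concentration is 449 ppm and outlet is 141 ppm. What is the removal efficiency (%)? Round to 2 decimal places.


Efficiency = (G_in - G_out) / G_in * 100%
Efficiency = (449 - 141) / 449 * 100
Efficiency = 308 / 449 * 100
Efficiency = 68.60%


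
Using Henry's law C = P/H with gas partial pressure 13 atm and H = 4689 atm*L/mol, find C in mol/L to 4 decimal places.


C = P / H
C = 13 / 4689
C = 0.0028 mol/L


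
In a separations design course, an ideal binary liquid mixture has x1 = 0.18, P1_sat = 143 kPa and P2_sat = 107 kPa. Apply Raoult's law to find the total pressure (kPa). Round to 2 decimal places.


P = x1*P1_sat + x2*P2_sat
x2 = 1 - x1 = 1 - 0.18 = 0.82
P = 0.18*143 + 0.82*107
P = 25.74 + 87.74
P = 113.48 kPa


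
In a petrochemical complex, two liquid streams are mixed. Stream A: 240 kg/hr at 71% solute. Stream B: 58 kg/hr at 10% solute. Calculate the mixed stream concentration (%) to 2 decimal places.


Mass balance on solute: F1*x1 + F2*x2 = F3*x3
F3 = F1 + F2 = 240 + 58 = 298 kg/hr
x3 = (F1*x1 + F2*x2)/F3
x3 = (240*0.71 + 58*0.1) / 298
x3 = 59.13%


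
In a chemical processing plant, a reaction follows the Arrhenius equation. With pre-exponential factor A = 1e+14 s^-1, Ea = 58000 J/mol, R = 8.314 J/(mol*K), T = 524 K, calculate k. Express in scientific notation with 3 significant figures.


k = A * exp(-Ea/(R*T))
k = 1e+14 * exp(-58000 / (8.314 * 524))
k = 1e+14 * exp(-13.31333)
k = 1.65e+08


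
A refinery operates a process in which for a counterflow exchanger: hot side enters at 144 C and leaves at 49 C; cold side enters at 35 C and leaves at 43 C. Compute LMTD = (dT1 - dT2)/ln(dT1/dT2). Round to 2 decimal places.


dT1 = Th_in - Tc_out = 144 - 43 = 101
dT2 = Th_out - Tc_in = 49 - 35 = 14
LMTD = (dT1 - dT2) / ln(dT1/dT2)
LMTD = (101 - 14) / ln(101/14)
LMTD = 44.03 K


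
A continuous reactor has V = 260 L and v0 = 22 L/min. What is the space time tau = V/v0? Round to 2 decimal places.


tau = V / v0
tau = 260 / 22
tau = 11.82 min


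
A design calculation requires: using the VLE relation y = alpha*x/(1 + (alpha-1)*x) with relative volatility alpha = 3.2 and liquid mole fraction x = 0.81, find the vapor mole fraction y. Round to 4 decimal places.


y = alpha*x / (1 + (alpha-1)*x)
y = 3.2*0.81 / (1 + (3.2-1)*0.81)
y = 2.592 / (1 + 1.782)
y = 2.592 / 2.782
y = 0.9317


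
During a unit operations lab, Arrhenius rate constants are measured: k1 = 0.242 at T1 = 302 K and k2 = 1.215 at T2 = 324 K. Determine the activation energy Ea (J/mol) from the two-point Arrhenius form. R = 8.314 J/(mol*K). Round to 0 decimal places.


Ea = R * ln(k2/k1) / (1/T1 - 1/T2)
ln(k2/k1) = ln(1.215/0.242) = 1.6135616
1/T1 - 1/T2 = 1/302 - 1/324 = 0.000224838525
Ea = 8.314 * 1.6135616 / 0.000224838525
Ea = 59666 J/mol


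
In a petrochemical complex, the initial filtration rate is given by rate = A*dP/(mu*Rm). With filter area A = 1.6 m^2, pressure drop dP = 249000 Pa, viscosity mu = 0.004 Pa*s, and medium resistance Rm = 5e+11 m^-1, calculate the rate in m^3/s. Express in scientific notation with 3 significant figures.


rate = A * dP / (mu * Rm)
rate = 1.6 * 249000 / (0.004 * 5e+11)
rate = 398400.0 / 2.000e+09
rate = 1.99e-04 m^3/s


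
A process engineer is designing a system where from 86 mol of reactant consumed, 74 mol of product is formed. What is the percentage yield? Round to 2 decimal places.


Yield = (moles product / moles consumed) * 100%
Yield = (74 / 86) * 100
Yield = 0.8605 * 100
Yield = 86.05%


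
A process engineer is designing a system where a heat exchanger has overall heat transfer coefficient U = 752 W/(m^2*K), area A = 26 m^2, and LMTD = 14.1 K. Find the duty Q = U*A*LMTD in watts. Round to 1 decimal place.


Q = U * A * LMTD
Q = 752 * 26 * 14.1
Q = 275683.2 W


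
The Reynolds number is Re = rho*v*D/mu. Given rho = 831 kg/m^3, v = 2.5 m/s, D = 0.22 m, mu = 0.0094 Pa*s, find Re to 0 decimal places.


Re = rho * v * D / mu
Re = 831 * 2.5 * 0.22 / 0.0094
Re = 457.05 / 0.0094
Re = 48622


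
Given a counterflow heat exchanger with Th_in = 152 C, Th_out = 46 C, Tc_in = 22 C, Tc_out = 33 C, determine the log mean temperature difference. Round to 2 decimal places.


dT1 = Th_in - Tc_out = 152 - 33 = 119
dT2 = Th_out - Tc_in = 46 - 22 = 24
LMTD = (dT1 - dT2) / ln(dT1/dT2)
LMTD = (119 - 24) / ln(119/24)
LMTD = 59.34 K


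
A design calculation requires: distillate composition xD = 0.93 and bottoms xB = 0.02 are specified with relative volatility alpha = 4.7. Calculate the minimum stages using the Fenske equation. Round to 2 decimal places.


N_min = ln((xD*(1-xB))/(xB*(1-xD))) / ln(alpha)
Numerator inside ln: 0.9114 / 0.0014 = 651.0
ln(651.0) = 6.47851
ln(alpha) = ln(4.7) = 1.547563
N_min = 6.47851 / 1.547563 = 4.19


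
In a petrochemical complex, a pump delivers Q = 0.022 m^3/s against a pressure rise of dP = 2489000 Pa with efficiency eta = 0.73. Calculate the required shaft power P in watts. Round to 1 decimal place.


P = Q * dP / eta
P = 0.022 * 2489000 / 0.73
P = 54758.0 / 0.73
P = 75011.0 W


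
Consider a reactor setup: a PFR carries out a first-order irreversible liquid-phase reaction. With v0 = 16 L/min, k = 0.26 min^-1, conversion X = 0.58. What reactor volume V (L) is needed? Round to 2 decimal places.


V = (v0/k) * ln(1/(1-X))
V = (16/0.26) * ln(1/(1-0.58))
V = 61.538462 * ln(2.380952)
V = 61.538462 * 0.8675
V = 53.38 L


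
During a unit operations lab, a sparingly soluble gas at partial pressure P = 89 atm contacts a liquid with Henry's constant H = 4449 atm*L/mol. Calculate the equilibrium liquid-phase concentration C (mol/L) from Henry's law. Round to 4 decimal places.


C = P / H
C = 89 / 4449
C = 0.0200 mol/L


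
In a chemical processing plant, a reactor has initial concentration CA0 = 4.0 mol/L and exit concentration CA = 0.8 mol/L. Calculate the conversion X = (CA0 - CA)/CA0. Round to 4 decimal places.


X = (CA0 - CA) / CA0
X = (4.0 - 0.8) / 4.0
X = 3.2 / 4.0
X = 0.8000


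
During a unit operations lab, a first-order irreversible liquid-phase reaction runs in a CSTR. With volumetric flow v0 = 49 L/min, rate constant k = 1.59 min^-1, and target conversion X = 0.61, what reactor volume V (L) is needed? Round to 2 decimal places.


V = v0 * X / (k * (1 - X))
V = 49 * 0.61 / (1.59 * (1 - 0.61))
V = 29.89 / (1.59 * 0.39)
V = 29.89 / 0.6201
V = 48.20 L


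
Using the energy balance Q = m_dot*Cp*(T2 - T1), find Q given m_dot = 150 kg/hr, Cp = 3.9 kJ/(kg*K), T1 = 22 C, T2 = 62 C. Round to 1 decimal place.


Q = m_dot * Cp * (T2 - T1)
Q = 150 * 3.9 * (62 - 22)
Q = 150 * 3.9 * 40
Q = 23400.0 kJ/hr


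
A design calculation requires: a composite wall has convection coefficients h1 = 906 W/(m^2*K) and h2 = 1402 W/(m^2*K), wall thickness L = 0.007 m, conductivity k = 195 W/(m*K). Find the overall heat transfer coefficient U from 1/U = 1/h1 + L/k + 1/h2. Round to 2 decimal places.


1/U = 1/h1 + L/k + 1/h2
1/U = 1/906 + 0.007/195 + 1/1402
1/U = 0.0011037528 + 3.58974e-05 + 0.0007132668
1/U = 0.001852917
U = 539.69 W/(m^2*K)


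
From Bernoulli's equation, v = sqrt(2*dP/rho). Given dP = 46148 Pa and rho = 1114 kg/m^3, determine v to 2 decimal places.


v = sqrt(2*dP/rho)
v = sqrt(2*46148/1114)
v = sqrt(82.850987)
v = 9.10 m/s


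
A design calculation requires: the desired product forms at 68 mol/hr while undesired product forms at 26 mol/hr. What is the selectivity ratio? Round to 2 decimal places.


S = desired product rate / undesired product rate
S = 68 / 26
S = 2.62


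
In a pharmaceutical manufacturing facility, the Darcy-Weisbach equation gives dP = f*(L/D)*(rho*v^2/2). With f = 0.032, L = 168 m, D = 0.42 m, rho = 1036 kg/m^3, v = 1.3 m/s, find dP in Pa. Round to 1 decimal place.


dP = f * (L/D) * (rho*v^2/2)
dP = 0.032 * (168/0.42) * (1036*1.3^2/2)
L/D = 400.0
rho*v^2/2 = 1036*1.69/2 = 875.42
dP = 0.032 * 400.0 * 875.42
dP = 11205.4 Pa


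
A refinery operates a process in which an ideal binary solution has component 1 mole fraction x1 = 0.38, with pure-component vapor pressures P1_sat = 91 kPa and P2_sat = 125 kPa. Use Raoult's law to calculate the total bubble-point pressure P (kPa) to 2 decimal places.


P = x1*P1_sat + x2*P2_sat
x2 = 1 - x1 = 1 - 0.38 = 0.62
P = 0.38*91 + 0.62*125
P = 34.58 + 77.5
P = 112.08 kPa


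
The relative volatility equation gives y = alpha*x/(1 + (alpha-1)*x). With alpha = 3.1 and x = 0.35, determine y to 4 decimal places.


y = alpha*x / (1 + (alpha-1)*x)
y = 3.1*0.35 / (1 + (3.1-1)*0.35)
y = 1.085 / (1 + 0.735)
y = 1.085 / 1.735
y = 0.6254


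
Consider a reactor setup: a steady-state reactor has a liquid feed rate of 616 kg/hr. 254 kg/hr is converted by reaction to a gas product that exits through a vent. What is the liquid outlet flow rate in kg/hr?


Steady-state mass balance on the main outlet: F_out = F_in - F_removed
F_out = 616 - 254
F_out = 362 kg/hr


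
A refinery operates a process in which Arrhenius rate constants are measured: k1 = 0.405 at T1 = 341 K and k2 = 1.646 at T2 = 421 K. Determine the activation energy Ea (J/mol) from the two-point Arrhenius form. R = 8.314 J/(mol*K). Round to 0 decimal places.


Ea = R * ln(k2/k1) / (1/T1 - 1/T2)
ln(k2/k1) = ln(1.646/0.405) = 1.4022163
1/T1 - 1/T2 = 1/341 - 1/421 = 0.000557254408
Ea = 8.314 * 1.4022163 / 0.000557254408
Ea = 20920 J/mol


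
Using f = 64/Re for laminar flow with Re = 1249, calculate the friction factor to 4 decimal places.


f = 64 / Re
f = 64 / 1249
f = 0.0512


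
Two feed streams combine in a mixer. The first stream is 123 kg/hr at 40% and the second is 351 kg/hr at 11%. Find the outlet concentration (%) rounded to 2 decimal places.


Mass balance on solute: F1*x1 + F2*x2 = F3*x3
F3 = F1 + F2 = 123 + 351 = 474 kg/hr
x3 = (F1*x1 + F2*x2)/F3
x3 = (123*0.4 + 351*0.11) / 474
x3 = 18.53%


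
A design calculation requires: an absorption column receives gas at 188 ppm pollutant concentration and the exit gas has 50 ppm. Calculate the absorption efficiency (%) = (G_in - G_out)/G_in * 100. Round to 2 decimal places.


Efficiency = (G_in - G_out) / G_in * 100%
Efficiency = (188 - 50) / 188 * 100
Efficiency = 138 / 188 * 100
Efficiency = 73.40%


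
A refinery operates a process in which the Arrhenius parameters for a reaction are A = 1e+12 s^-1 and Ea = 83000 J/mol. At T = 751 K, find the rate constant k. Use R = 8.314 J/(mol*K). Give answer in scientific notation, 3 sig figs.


k = A * exp(-Ea/(R*T))
k = 1e+12 * exp(-83000 / (8.314 * 751))
k = 1e+12 * exp(-13.293157)
k = 1.69e+06


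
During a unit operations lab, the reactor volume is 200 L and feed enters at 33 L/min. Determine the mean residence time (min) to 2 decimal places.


tau = V / v0
tau = 200 / 33
tau = 6.06 min


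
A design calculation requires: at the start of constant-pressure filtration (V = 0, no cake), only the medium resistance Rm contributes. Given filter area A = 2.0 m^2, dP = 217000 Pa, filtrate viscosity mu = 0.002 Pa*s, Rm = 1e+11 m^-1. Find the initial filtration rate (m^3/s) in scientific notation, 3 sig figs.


rate = A * dP / (mu * Rm)
rate = 2.0 * 217000 / (0.002 * 1e+11)
rate = 434000.0 / 2.000e+08
rate = 2.17e-03 m^3/s


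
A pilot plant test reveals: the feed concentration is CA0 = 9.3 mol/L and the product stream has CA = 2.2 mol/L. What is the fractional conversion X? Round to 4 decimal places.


X = (CA0 - CA) / CA0
X = (9.3 - 2.2) / 9.3
X = 7.1 / 9.3
X = 0.7634


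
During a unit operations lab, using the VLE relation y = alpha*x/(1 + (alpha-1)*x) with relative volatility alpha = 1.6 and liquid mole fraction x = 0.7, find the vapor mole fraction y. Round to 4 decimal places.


y = alpha*x / (1 + (alpha-1)*x)
y = 1.6*0.7 / (1 + (1.6-1)*0.7)
y = 1.12 / (1 + 0.42)
y = 1.12 / 1.42
y = 0.7887


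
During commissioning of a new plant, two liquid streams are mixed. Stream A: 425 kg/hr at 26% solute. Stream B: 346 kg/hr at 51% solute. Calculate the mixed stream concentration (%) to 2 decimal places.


Mass balance on solute: F1*x1 + F2*x2 = F3*x3
F3 = F1 + F2 = 425 + 346 = 771 kg/hr
x3 = (F1*x1 + F2*x2)/F3
x3 = (425*0.26 + 346*0.51) / 771
x3 = 37.22%
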